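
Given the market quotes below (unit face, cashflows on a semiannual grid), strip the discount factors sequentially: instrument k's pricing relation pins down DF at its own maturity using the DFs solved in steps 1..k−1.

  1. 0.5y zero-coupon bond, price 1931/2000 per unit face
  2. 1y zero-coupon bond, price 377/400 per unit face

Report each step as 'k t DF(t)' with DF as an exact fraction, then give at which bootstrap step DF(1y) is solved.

1 1/2 1931/2000
2 1 377/400
DF(1y) is solved at step 2

step 1 [0.5y] zero: DF = P = 1931/2000 ≈ 0.965500
step 2 [1y] zero: DF = P = 377/400 ≈ 0.942500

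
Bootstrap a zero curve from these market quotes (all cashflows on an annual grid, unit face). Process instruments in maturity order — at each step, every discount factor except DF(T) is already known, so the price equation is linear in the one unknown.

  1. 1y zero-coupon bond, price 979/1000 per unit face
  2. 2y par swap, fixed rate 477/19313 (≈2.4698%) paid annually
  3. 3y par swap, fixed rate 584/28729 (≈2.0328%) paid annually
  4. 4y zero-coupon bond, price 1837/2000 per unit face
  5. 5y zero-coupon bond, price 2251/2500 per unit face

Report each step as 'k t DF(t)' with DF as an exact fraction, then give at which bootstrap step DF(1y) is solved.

step 1 [1y] zero: DF = P = 979/1000 ≈ 0.979000
step 2 [2y] swap r/1=477/19313: DF=(1 − 477/19313·(0.979000))/(1+477/19313) = 9523/10000 ≈ 0.952300
step 3 [3y] swap r/1=584/28729: DF=(1 − 584/28729·(0.979000+0.952300))/(1+584/28729) = 1177/1250 ≈ 0.941600
step 4 [4y] zero: DF = P = 1837/2000 ≈ 0.918500
step 5 [5y] zero: DF = P = 2251/2500 ≈ 0.900400

1 1 979/1000
2 2 9523/10000
3 3 1177/1250
4 4 1837/2000
5 5 2251/2500
DF(1y) is solved at step 1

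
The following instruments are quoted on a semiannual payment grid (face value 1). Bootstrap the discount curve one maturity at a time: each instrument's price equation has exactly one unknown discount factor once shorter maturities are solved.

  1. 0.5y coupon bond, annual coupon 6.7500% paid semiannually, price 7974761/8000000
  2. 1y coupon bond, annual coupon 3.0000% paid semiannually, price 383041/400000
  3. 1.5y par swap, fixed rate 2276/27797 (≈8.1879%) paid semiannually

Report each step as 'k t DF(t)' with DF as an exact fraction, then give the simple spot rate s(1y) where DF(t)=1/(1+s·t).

step 1 [0.5y] bond c/2=27/800: DF=(7974761/8000000 − 27/800·(0))/(1+27/800) = 9643/10000 ≈ 0.964300
step 2 [1y] bond c/2=3/200: DF=(383041/400000 − 3/200·(0.964300))/(1+3/200) = 2323/2500 ≈ 0.929200
step 3 [1.5y] swap r/2=1138/27797: DF=(1 − 1138/27797·(0.964300+0.929200))/(1+1138/27797) = 4431/5000 ≈ 0.886200

1 1/2 9643/10000
2 1 2323/2500
3 3/2 4431/5000
s(1y) = (1/(2323/2500) − 1)/(1) = 177/2323 ≈ 7.6195%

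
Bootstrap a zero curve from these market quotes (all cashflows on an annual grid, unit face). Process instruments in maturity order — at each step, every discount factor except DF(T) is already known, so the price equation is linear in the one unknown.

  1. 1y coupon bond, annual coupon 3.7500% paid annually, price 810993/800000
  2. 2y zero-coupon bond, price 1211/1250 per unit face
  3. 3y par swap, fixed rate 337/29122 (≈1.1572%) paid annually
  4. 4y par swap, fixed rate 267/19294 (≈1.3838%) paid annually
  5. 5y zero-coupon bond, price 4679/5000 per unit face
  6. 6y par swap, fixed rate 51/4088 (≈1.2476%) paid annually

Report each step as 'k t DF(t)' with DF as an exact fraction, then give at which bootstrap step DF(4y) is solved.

1 1 9771/10000
2 2 1211/1250
3 3 9663/10000
4 4 4733/5000
5 5 4679/5000
6 6 4643/5000
DF(4y) is solved at step 4

step 1 [1y] bond c/1=3/80: DF=(810993/800000 − 3/80·(0))/(1+3/80) = 9771/10000 ≈ 0.977100
step 2 [2y] zero: DF = P = 1211/1250 ≈ 0.968800
step 3 [3y] swap r/1=337/29122: DF=(1 − 337/29122·(0.977100+0.968800))/(1+337/29122) = 9663/10000 ≈ 0.966300
step 4 [4y] swap r/1=267/19294: DF=(1 − 267/19294·(0.977100+0.968800+0.966300))/(1+267/19294) = 4733/5000 ≈ 0.946600
step 5 [5y] zero: DF = P = 4679/5000 ≈ 0.935800
step 6 [6y] swap r/1=51/4088: DF=(1 − 51/4088·(0.977100+0.968800+0.966300+0.946600+0.935800))/(1+51/4088) = 4643/5000 ≈ 0.928600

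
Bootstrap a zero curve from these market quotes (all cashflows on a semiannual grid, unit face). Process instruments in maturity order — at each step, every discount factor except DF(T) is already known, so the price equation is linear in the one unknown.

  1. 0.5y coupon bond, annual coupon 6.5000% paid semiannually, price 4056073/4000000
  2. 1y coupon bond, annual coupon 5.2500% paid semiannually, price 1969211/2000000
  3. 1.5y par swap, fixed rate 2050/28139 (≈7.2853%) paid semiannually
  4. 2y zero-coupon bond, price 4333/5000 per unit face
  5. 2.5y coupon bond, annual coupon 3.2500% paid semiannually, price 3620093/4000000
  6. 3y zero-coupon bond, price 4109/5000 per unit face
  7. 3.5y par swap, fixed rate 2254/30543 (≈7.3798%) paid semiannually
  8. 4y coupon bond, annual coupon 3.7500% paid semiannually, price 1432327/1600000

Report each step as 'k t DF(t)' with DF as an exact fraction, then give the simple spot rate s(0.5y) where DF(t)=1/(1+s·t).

1 1/2 9821/10000
2 1 9343/10000
3 3/2 359/400
4 2 4333/5000
5 5/2 8317/10000
6 3 4109/5000
7 7/2 3873/5000
8 4 7663/10000
s(0.5y) = (1/(9821/10000) − 1)/(1/2) = 358/9821 ≈ 3.6452%

step 1 [0.5y] bond c/2=13/400: DF=(4056073/4000000 − 13/400·(0))/(1+13/400) = 9821/10000 ≈ 0.982100
step 2 [1y] bond c/2=21/800: DF=(1969211/2000000 − 21/800·(0.982100))/(1+21/800) = 9343/10000 ≈ 0.934300
step 3 [1.5y] swap r/2=1025/28139: DF=(1 − 1025/28139·(0.982100+0.934300))/(1+1025/28139) = 359/400 ≈ 0.897500
step 4 [2y] zero: DF = P = 4333/5000 ≈ 0.866600
step 5 [2.5y] bond c/2=13/800: DF=(3620093/4000000 − 13/800·(0.982100+0.934300+0.897500+0.866600))/(1+13/800) = 8317/10000 ≈ 0.831700
step 6 [3y] zero: DF = P = 4109/5000 ≈ 0.821800
step 7 [3.5y] swap r/2=1127/30543: DF=(1 − 1127/30543·(0.982100+0.934300+0.897500+0.866600+0.831700+0.821800))/(1+1127/30543) = 3873/5000 ≈ 0.774600
step 8 [4y] bond c/2=3/160: DF=(1432327/1600000 − 3/160·(0.982100+0.934300+0.897500+0.866600+0.831700+0.821800+0.774600))/(1+3/160) = 7663/10000 ≈ 0.766300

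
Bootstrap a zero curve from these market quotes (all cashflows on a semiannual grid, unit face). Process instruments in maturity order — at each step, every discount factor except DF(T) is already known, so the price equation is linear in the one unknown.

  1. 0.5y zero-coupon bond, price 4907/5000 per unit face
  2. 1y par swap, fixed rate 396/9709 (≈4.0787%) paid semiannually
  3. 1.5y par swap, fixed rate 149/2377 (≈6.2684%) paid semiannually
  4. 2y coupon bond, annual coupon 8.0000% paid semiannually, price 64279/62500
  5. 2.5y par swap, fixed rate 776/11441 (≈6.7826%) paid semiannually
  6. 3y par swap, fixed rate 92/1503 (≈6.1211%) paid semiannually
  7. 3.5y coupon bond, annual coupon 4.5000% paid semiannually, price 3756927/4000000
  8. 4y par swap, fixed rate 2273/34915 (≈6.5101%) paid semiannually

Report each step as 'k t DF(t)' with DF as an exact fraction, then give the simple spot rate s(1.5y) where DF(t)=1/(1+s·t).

1 1/2 4907/5000
2 1 2401/2500
3 3/2 4553/5000
4 2 1099/1250
5 5/2 528/625
6 3 1043/1250
7 7/2 1599/2000
8 4 7727/10000
s(1.5y) = (1/(4553/5000) − 1)/(3/2) = 298/4553 ≈ 6.5451%

step 1 [0.5y] zero: DF = P = 4907/5000 ≈ 0.981400
step 2 [1y] swap r/2=198/9709: DF=(1 − 198/9709·(0.981400))/(1+198/9709) = 2401/2500 ≈ 0.960400
step 3 [1.5y] swap r/2=149/4754: DF=(1 − 149/4754·(0.981400+0.960400))/(1+149/4754) = 4553/5000 ≈ 0.910600
step 4 [2y] bond c/2=1/25: DF=(64279/62500 − 1/25·(0.981400+0.960400+0.910600))/(1+1/25) = 1099/1250 ≈ 0.879200
step 5 [2.5y] swap r/2=388/11441: DF=(1 − 388/11441·(0.981400+0.960400+0.910600+0.879200))/(1+388/11441) = 528/625 ≈ 0.844800
step 6 [3y] swap r/2=46/1503: DF=(1 − 46/1503·(0.981400+0.960400+0.910600+0.879200+0.844800))/(1+46/1503) = 1043/1250 ≈ 0.834400
step 7 [3.5y] bond c/2=9/400: DF=(3756927/4000000 − 9/400·(0.981400+0.960400+0.910600+0.879200+0.844800+0.834400))/(1+9/400) = 1599/2000 ≈ 0.799500
step 8 [4y] swap r/2=2273/69830: DF=(1 − 2273/69830·(0.981400+0.960400+0.910600+0.879200+0.844800+0.834400+0.799500))/(1+2273/69830) = 7727/10000 ≈ 0.772700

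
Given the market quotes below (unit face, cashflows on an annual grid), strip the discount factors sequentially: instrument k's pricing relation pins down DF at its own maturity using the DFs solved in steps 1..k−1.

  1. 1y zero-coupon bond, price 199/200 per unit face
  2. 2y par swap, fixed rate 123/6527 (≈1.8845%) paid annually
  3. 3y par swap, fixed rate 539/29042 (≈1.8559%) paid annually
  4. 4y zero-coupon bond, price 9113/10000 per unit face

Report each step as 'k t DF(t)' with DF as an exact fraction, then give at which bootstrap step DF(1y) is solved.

step 1 [1y] zero: DF = P = 199/200 ≈ 0.995000
step 2 [2y] swap r/1=123/6527: DF=(1 − 123/6527·(0.995000))/(1+123/6527) = 9631/10000 ≈ 0.963100
step 3 [3y] swap r/1=539/29042: DF=(1 − 539/29042·(0.995000+0.963100))/(1+539/29042) = 9461/10000 ≈ 0.946100
step 4 [4y] zero: DF = P = 9113/10000 ≈ 0.911300

1 1 199/200
2 2 9631/10000
3 3 9461/10000
4 4 9113/10000
DF(1y) is solved at step 1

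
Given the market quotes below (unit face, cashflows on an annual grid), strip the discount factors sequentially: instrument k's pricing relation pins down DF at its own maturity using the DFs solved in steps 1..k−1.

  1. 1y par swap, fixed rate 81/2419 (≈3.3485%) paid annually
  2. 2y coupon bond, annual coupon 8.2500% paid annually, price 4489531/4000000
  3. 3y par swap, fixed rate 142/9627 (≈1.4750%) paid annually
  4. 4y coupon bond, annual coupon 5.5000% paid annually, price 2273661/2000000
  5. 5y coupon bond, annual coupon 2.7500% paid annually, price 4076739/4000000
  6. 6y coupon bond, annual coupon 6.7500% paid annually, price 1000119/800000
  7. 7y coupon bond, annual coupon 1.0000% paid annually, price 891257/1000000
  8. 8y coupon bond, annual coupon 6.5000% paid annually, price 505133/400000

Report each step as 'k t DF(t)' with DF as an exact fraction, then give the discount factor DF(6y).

step 1 [1y] swap r/1=81/2419: DF=(1 − 81/2419·(0))/(1+81/2419) = 2419/2500 ≈ 0.967600
step 2 [2y] bond c/1=33/400: DF=(4489531/4000000 − 33/400·(0.967600))/(1+33/400) = 9631/10000 ≈ 0.963100
step 3 [3y] swap r/1=142/9627: DF=(1 − 142/9627·(0.967600+0.963100))/(1+142/9627) = 4787/5000 ≈ 0.957400
step 4 [4y] bond c/1=11/200: DF=(2273661/2000000 − 11/200·(0.967600+0.963100+0.957400))/(1+11/200) = 927/1000 ≈ 0.927000
step 5 [5y] bond c/1=11/400: DF=(4076739/4000000 − 11/400·(0.967600+0.963100+0.957400+0.927000))/(1+11/400) = 4449/5000 ≈ 0.889800
step 6 [6y] bond c/1=27/400: DF=(1000119/800000 − 27/400·(0.967600+0.963100+0.957400+0.927000+0.889800))/(1+27/400) = 546/625 ≈ 0.873600
step 7 [7y] bond c/1=1/100: DF=(891257/1000000 − 1/100·(0.967600+0.963100+0.957400+0.927000+0.889800+0.873600))/(1+1/100) = 517/625 ≈ 0.827200
step 8 [8y] bond c/1=13/200: DF=(505133/400000 − 13/200·(0.967600+0.963100+0.957400+0.927000+0.889800+0.873600+0.827200))/(1+13/200) = 1987/2500 ≈ 0.794800

1 1 2419/2500
2 2 9631/10000
3 3 4787/5000
4 4 927/1000
5 5 4449/5000
6 6 546/625
7 7 517/625
8 8 1987/2500
DF(6y) = 546/625 ≈ 0.873600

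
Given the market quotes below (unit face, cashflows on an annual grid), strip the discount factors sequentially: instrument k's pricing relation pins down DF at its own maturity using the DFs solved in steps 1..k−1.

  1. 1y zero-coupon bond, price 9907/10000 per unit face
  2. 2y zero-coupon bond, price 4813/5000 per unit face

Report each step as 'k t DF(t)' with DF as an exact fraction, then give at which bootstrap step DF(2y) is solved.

1 1 9907/10000
2 2 4813/5000
DF(2y) is solved at step 2

step 1 [1y] zero: DF = P = 9907/10000 ≈ 0.990700
step 2 [2y] zero: DF = P = 4813/5000 ≈ 0.962600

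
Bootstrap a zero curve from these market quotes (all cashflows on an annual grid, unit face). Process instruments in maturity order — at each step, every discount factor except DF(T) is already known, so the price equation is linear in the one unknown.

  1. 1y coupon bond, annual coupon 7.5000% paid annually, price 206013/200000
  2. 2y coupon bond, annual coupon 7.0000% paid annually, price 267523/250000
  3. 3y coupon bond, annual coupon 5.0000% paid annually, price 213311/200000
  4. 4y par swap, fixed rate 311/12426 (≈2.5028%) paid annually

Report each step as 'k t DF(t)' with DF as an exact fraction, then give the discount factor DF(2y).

step 1 [1y] bond c/1=3/40: DF=(206013/200000 − 3/40·(0))/(1+3/40) = 4791/5000 ≈ 0.958200
step 2 [2y] bond c/1=7/100: DF=(267523/250000 − 7/100·(0.958200))/(1+7/100) = 4687/5000 ≈ 0.937400
step 3 [3y] bond c/1=1/20: DF=(213311/200000 − 1/20·(0.958200+0.937400))/(1+1/20) = 1851/2000 ≈ 0.925500
step 4 [4y] swap r/1=311/12426: DF=(1 − 311/12426·(0.958200+0.937400+0.925500))/(1+311/12426) = 9067/10000 ≈ 0.906700

1 1 4791/5000
2 2 4687/5000
3 3 1851/2000
4 4 9067/10000
DF(2y) = 4687/5000 ≈ 0.937400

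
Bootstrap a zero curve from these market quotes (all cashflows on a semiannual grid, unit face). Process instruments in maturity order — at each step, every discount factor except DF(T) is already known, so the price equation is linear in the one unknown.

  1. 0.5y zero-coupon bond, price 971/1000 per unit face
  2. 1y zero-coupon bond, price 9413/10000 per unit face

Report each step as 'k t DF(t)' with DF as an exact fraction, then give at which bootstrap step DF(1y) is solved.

step 1 [0.5y] zero: DF = P = 971/1000 ≈ 0.971000
step 2 [1y] zero: DF = P = 9413/10000 ≈ 0.941300

1 1/2 971/1000
2 1 9413/10000
DF(1y) is solved at step 2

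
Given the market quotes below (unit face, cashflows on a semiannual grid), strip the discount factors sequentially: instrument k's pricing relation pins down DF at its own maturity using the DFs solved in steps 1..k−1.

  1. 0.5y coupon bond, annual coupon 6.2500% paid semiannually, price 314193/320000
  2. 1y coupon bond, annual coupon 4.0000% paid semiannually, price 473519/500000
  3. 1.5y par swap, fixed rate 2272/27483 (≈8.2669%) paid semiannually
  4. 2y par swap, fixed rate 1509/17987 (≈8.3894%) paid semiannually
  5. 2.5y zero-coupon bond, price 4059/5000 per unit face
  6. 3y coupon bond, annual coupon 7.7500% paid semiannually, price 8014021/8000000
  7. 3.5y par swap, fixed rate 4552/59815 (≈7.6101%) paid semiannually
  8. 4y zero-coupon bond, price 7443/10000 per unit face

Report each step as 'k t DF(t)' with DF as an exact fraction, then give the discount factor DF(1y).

step 1 [0.5y] bond c/2=1/32: DF=(314193/320000 − 1/32·(0))/(1+1/32) = 9521/10000 ≈ 0.952100
step 2 [1y] bond c/2=1/50: DF=(473519/500000 − 1/50·(0.952100))/(1+1/50) = 4549/5000 ≈ 0.909800
step 3 [1.5y] swap r/2=1136/27483: DF=(1 − 1136/27483·(0.952100+0.909800))/(1+1136/27483) = 554/625 ≈ 0.886400
step 4 [2y] swap r/2=1509/35974: DF=(1 − 1509/35974·(0.952100+0.909800+0.886400))/(1+1509/35974) = 8491/10000 ≈ 0.849100
step 5 [2.5y] zero: DF = P = 4059/5000 ≈ 0.811800
step 6 [3y] bond c/2=31/800: DF=(8014021/8000000 − 31/800·(0.952100+0.909800+0.886400+0.849100+0.811800))/(1+31/800) = 7999/10000 ≈ 0.799900
step 7 [3.5y] swap r/2=2276/59815: DF=(1 − 2276/59815·(0.952100+0.909800+0.886400+0.849100+0.811800+0.799900))/(1+2276/59815) = 1931/2500 ≈ 0.772400
step 8 [4y] zero: DF = P = 7443/10000 ≈ 0.744300

1 1/2 9521/10000
2 1 4549/5000
3 3/2 554/625
4 2 8491/10000
5 5/2 4059/5000
6 3 7999/10000
7 7/2 1931/2500
8 4 7443/10000
DF(1y) = 4549/5000 ≈ 0.909800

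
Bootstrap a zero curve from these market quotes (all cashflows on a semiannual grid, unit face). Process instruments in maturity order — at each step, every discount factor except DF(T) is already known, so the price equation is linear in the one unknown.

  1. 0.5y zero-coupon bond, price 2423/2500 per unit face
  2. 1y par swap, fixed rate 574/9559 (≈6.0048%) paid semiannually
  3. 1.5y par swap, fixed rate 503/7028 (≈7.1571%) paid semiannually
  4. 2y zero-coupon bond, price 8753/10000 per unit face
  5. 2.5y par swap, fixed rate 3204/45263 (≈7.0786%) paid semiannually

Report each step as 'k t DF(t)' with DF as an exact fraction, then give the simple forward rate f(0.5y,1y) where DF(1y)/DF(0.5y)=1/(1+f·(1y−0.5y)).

1 1/2 2423/2500
2 1 4713/5000
3 3/2 4497/5000
4 2 8753/10000
5 5/2 4199/5000
f(0.5y,1y) = ((2423/2500)/(4713/5000) − 1)/(1/2) = 266/4713 ≈ 5.6440%

step 1 [0.5y] zero: DF = P = 2423/2500 ≈ 0.969200
step 2 [1y] swap r/2=287/9559: DF=(1 − 287/9559·(0.969200))/(1+287/9559) = 4713/5000 ≈ 0.942600
step 3 [1.5y] swap r/2=503/14056: DF=(1 − 503/14056·(0.969200+0.942600))/(1+503/14056) = 4497/5000 ≈ 0.899400
step 4 [2y] zero: DF = P = 8753/10000 ≈ 0.875300
step 5 [2.5y] swap r/2=1602/45263: DF=(1 − 1602/45263·(0.969200+0.942600+0.899400+0.875300))/(1+1602/45263) = 4199/5000 ≈ 0.839800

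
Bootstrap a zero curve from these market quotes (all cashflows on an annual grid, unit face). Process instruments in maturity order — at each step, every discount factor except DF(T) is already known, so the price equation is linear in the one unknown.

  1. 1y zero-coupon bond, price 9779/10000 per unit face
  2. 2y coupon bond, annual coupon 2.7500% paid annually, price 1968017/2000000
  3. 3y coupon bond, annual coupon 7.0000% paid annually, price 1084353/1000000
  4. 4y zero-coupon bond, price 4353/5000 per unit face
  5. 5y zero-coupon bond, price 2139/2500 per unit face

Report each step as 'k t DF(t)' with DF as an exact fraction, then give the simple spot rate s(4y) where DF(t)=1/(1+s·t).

1 1 9779/10000
2 2 1863/2000
3 3 1777/2000
4 4 4353/5000
5 5 2139/2500
s(4y) = (1/(4353/5000) − 1)/(4) = 647/17412 ≈ 3.7158%

step 1 [1y] zero: DF = P = 9779/10000 ≈ 0.977900
step 2 [2y] bond c/1=11/400: DF=(1968017/2000000 − 11/400·(0.977900))/(1+11/400) = 1863/2000 ≈ 0.931500
step 3 [3y] bond c/1=7/100: DF=(1084353/1000000 − 7/100·(0.977900+0.931500))/(1+7/100) = 1777/2000 ≈ 0.888500
step 4 [4y] zero: DF = P = 4353/5000 ≈ 0.870600
step 5 [5y] zero: DF = P = 2139/2500 ≈ 0.855600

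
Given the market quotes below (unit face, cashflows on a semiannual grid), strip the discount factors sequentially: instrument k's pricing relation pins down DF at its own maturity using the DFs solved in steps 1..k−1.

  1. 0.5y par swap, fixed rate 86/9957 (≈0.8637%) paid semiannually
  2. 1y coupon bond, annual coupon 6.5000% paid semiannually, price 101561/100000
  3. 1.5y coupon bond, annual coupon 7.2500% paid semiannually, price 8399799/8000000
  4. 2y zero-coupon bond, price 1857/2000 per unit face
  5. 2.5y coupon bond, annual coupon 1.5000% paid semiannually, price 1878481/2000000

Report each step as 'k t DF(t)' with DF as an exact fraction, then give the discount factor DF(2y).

1 1/2 9957/10000
2 1 9523/10000
3 3/2 9451/10000
4 2 1857/2000
5 5/2 4519/5000
DF(2y) = 1857/2000 ≈ 0.928500

step 1 [0.5y] swap r/2=43/9957: DF=(1 − 43/9957·(0))/(1+43/9957) = 9957/10000 ≈ 0.995700
step 2 [1y] bond c/2=13/400: DF=(101561/100000 − 13/400·(0.995700))/(1+13/400) = 9523/10000 ≈ 0.952300
step 3 [1.5y] bond c/2=29/800: DF=(8399799/8000000 − 29/800·(0.995700+0.952300))/(1+29/800) = 9451/10000 ≈ 0.945100
step 4 [2y] zero: DF = P = 1857/2000 ≈ 0.928500
step 5 [2.5y] bond c/2=3/400: DF=(1878481/2000000 − 3/400·(0.995700+0.952300+0.945100+0.928500))/(1+3/400) = 4519/5000 ≈ 0.903800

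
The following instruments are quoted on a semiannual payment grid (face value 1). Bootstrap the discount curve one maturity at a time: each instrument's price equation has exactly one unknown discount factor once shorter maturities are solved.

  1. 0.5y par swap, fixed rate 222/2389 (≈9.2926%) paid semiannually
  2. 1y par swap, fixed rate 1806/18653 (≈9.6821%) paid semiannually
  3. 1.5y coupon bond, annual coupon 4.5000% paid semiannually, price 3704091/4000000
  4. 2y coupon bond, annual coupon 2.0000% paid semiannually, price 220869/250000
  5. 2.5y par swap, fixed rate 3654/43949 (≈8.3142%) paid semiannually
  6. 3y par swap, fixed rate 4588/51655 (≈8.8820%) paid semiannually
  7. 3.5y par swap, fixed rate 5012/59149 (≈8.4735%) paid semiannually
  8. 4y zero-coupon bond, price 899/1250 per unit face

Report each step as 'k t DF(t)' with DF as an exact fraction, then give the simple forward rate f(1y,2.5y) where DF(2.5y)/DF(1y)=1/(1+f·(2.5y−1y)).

1 1/2 2389/2500
2 1 9097/10000
3 3/2 4323/5000
4 2 8477/10000
5 5/2 8173/10000
6 3 3853/5000
7 7/2 3747/5000
8 4 899/1250
f(1y,2.5y) = ((9097/10000)/(8173/10000) − 1)/(3/2) = 56/743 ≈ 7.5370%

step 1 [0.5y] swap r/2=111/2389: DF=(1 − 111/2389·(0))/(1+111/2389) = 2389/2500 ≈ 0.955600
step 2 [1y] swap r/2=903/18653: DF=(1 − 903/18653·(0.955600))/(1+903/18653) = 9097/10000 ≈ 0.909700
step 3 [1.5y] bond c/2=9/400: DF=(3704091/4000000 − 9/400·(0.955600+0.909700))/(1+9/400) = 4323/5000 ≈ 0.864600
step 4 [2y] bond c/2=1/100: DF=(220869/250000 − 1/100·(0.955600+0.909700+0.864600))/(1+1/100) = 8477/10000 ≈ 0.847700
step 5 [2.5y] swap r/2=1827/43949: DF=(1 − 1827/43949·(0.955600+0.909700+0.864600+0.847700))/(1+1827/43949) = 8173/10000 ≈ 0.817300
step 6 [3y] swap r/2=2294/51655: DF=(1 − 2294/51655·(0.955600+0.909700+0.864600+0.847700+0.817300))/(1+2294/51655) = 3853/5000 ≈ 0.770600
step 7 [3.5y] swap r/2=2506/59149: DF=(1 − 2506/59149·(0.955600+0.909700+0.864600+0.847700+0.817300+0.770600))/(1+2506/59149) = 3747/5000 ≈ 0.749400
step 8 [4y] zero: DF = P = 899/1250 ≈ 0.719200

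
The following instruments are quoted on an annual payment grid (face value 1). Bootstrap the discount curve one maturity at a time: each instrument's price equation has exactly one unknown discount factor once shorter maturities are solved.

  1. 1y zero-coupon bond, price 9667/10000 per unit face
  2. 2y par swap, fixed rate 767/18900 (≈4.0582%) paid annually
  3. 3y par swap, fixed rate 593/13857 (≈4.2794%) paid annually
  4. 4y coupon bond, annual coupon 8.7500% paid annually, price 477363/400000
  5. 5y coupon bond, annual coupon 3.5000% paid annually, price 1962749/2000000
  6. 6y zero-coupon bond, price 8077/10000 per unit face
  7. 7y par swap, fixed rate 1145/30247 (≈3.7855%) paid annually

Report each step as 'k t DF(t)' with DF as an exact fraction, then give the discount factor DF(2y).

step 1 [1y] zero: DF = P = 9667/10000 ≈ 0.966700
step 2 [2y] swap r/1=767/18900: DF=(1 − 767/18900·(0.966700))/(1+767/18900) = 9233/10000 ≈ 0.923300
step 3 [3y] swap r/1=593/13857: DF=(1 − 593/13857·(0.966700+0.923300))/(1+593/13857) = 4407/5000 ≈ 0.881400
step 4 [4y] bond c/1=7/80: DF=(477363/400000 − 7/80·(0.966700+0.923300+0.881400))/(1+7/80) = 1093/1250 ≈ 0.874400
step 5 [5y] bond c/1=7/200: DF=(1962749/2000000 − 7/200·(0.966700+0.923300+0.881400+0.874400))/(1+7/200) = 8249/10000 ≈ 0.824900
step 6 [6y] zero: DF = P = 8077/10000 ≈ 0.807700
step 7 [7y] swap r/1=1145/30247: DF=(1 − 1145/30247·(0.966700+0.923300+0.881400+0.874400+0.824900+0.807700))/(1+1145/30247) = 771/1000 ≈ 0.771000

1 1 9667/10000
2 2 9233/10000
3 3 4407/5000
4 4 1093/1250
5 5 8249/10000
6 6 8077/10000
7 7 771/1000
DF(2y) = 9233/10000 ≈ 0.923300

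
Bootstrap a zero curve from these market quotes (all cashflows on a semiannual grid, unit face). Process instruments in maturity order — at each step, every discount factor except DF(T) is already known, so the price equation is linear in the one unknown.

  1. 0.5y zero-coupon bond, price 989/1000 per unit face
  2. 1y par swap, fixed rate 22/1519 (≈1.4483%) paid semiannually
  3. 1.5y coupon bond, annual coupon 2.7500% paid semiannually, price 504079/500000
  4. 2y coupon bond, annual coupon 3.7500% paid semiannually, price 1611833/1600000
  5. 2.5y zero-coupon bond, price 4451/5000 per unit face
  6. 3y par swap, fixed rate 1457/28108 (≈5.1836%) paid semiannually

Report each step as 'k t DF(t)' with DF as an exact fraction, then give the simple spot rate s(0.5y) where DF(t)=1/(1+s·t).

1 1/2 989/1000
2 1 9857/10000
3 3/2 9677/10000
4 2 9347/10000
5 5/2 4451/5000
6 3 8543/10000
s(0.5y) = (1/(989/1000) − 1)/(1/2) = 22/989 ≈ 2.2245%

step 1 [0.5y] zero: DF = P = 989/1000 ≈ 0.989000
step 2 [1y] swap r/2=11/1519: DF=(1 − 11/1519·(0.989000))/(1+11/1519) = 9857/10000 ≈ 0.985700
step 3 [1.5y] bond c/2=11/800: DF=(504079/500000 − 11/800·(0.989000+0.985700))/(1+11/800) = 9677/10000 ≈ 0.967700
step 4 [2y] bond c/2=3/160: DF=(1611833/1600000 − 3/160·(0.989000+0.985700+0.967700))/(1+3/160) = 9347/10000 ≈ 0.934700
step 5 [2.5y] zero: DF = P = 4451/5000 ≈ 0.890200
step 6 [3y] swap r/2=1457/56216: DF=(1 − 1457/56216·(0.989000+0.985700+0.967700+0.934700+0.890200))/(1+1457/56216) = 8543/10000 ≈ 0.854300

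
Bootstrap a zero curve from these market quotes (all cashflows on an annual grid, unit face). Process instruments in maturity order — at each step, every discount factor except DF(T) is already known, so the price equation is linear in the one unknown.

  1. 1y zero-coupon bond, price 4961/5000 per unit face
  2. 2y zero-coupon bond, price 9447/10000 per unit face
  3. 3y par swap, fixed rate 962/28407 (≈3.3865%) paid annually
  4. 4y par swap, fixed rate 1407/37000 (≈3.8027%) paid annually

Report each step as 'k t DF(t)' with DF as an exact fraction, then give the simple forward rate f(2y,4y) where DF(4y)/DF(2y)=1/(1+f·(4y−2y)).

1 1 4961/5000
2 2 9447/10000
3 3 4519/5000
4 4 8593/10000
f(2y,4y) = ((9447/10000)/(8593/10000) − 1)/(2) = 427/8593 ≈ 4.9692%

step 1 [1y] zero: DF = P = 4961/5000 ≈ 0.992200
step 2 [2y] zero: DF = P = 9447/10000 ≈ 0.944700
step 3 [3y] swap r/1=962/28407: DF=(1 − 962/28407·(0.992200+0.944700))/(1+962/28407) = 4519/5000 ≈ 0.903800
step 4 [4y] swap r/1=1407/37000: DF=(1 − 1407/37000·(0.992200+0.944700+0.903800))/(1+1407/37000) = 8593/10000 ≈ 0.859300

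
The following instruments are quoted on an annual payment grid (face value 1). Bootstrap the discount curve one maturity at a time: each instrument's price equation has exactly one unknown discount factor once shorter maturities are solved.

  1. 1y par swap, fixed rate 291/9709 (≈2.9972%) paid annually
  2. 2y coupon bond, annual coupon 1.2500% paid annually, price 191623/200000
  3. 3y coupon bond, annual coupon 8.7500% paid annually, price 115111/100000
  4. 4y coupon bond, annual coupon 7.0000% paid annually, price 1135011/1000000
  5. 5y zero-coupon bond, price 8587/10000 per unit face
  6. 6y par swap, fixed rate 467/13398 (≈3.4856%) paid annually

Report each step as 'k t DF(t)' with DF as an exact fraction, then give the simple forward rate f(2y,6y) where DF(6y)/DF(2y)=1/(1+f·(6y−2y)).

step 1 [1y] swap r/1=291/9709: DF=(1 − 291/9709·(0))/(1+291/9709) = 9709/10000 ≈ 0.970900
step 2 [2y] bond c/1=1/80: DF=(191623/200000 − 1/80·(0.970900))/(1+1/80) = 9343/10000 ≈ 0.934300
step 3 [3y] bond c/1=7/80: DF=(115111/100000 − 7/80·(0.970900+0.934300))/(1+7/80) = 2263/2500 ≈ 0.905200
step 4 [4y] bond c/1=7/100: DF=(1135011/1000000 − 7/100·(0.970900+0.934300+0.905200))/(1+7/100) = 8769/10000 ≈ 0.876900
step 5 [5y] zero: DF = P = 8587/10000 ≈ 0.858700
step 6 [6y] swap r/1=467/13398: DF=(1 − 467/13398·(0.970900+0.934300+0.905200+0.876900+0.858700))/(1+467/13398) = 2033/2500 ≈ 0.813200

1 1 9709/10000
2 2 9343/10000
3 3 2263/2500
4 4 8769/10000
5 5 8587/10000
6 6 2033/2500
f(2y,6y) = ((9343/10000)/(2033/2500) − 1)/(4) = 1211/32528 ≈ 3.7229%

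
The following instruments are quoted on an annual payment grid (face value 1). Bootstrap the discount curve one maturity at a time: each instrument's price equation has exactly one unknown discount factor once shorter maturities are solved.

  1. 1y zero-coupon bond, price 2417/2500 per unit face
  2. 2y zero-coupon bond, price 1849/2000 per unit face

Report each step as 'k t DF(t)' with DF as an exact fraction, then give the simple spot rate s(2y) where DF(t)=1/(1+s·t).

1 1 2417/2500
2 2 1849/2000
s(2y) = (1/(1849/2000) − 1)/(2) = 151/3698 ≈ 4.0833%

step 1 [1y] zero: DF = P = 2417/2500 ≈ 0.966800
step 2 [2y] zero: DF = P = 1849/2000 ≈ 0.924500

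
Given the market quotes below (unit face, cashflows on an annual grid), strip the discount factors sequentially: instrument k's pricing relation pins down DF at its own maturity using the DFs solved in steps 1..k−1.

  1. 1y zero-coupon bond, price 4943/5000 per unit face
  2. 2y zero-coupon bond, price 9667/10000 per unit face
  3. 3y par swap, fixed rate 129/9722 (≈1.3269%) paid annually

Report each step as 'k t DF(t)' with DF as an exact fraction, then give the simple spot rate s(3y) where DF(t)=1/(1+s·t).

step 1 [1y] zero: DF = P = 4943/5000 ≈ 0.988600
step 2 [2y] zero: DF = P = 9667/10000 ≈ 0.966700
step 3 [3y] swap r/1=129/9722: DF=(1 − 129/9722·(0.988600+0.966700))/(1+129/9722) = 9613/10000 ≈ 0.961300

1 1 4943/5000
2 2 9667/10000
3 3 9613/10000
s(3y) = (1/(9613/10000) − 1)/(3) = 129/9613 ≈ 1.3419%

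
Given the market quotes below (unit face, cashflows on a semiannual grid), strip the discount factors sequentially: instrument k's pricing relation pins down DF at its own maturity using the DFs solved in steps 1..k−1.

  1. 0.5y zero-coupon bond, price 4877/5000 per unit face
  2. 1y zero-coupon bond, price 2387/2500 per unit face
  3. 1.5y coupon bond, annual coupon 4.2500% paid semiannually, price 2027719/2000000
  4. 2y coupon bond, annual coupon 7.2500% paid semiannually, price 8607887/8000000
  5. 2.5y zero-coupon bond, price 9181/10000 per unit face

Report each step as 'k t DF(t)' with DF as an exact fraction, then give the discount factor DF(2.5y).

step 1 [0.5y] zero: DF = P = 4877/5000 ≈ 0.975400
step 2 [1y] zero: DF = P = 2387/2500 ≈ 0.954800
step 3 [1.5y] bond c/2=17/800: DF=(2027719/2000000 − 17/800·(0.975400+0.954800))/(1+17/800) = 4763/5000 ≈ 0.952600
step 4 [2y] bond c/2=29/800: DF=(8607887/8000000 − 29/800·(0.975400+0.954800+0.952600))/(1+29/800) = 15/16 ≈ 0.937500
step 5 [2.5y] zero: DF = P = 9181/10000 ≈ 0.918100

1 1/2 4877/5000
2 1 2387/2500
3 3/2 4763/5000
4 2 15/16
5 5/2 9181/10000
DF(2.5y) = 9181/10000 ≈ 0.918100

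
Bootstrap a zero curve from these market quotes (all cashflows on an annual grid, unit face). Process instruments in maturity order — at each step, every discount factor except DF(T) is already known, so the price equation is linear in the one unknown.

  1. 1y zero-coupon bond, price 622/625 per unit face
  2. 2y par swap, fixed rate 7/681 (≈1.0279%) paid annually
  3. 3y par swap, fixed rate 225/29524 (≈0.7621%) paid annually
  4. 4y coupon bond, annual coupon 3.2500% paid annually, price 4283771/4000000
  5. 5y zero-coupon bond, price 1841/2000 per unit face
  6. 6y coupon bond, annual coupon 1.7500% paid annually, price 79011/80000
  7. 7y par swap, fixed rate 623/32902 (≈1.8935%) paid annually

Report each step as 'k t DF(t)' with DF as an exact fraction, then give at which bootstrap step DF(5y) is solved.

step 1 [1y] zero: DF = P = 622/625 ≈ 0.995200
step 2 [2y] swap r/1=7/681: DF=(1 − 7/681·(0.995200))/(1+7/681) = 9797/10000 ≈ 0.979700
step 3 [3y] swap r/1=225/29524: DF=(1 − 225/29524·(0.995200+0.979700))/(1+225/29524) = 391/400 ≈ 0.977500
step 4 [4y] bond c/1=13/400: DF=(4283771/4000000 − 13/400·(0.995200+0.979700+0.977500))/(1+13/400) = 9443/10000 ≈ 0.944300
step 5 [5y] zero: DF = P = 1841/2000 ≈ 0.920500
step 6 [6y] bond c/1=7/400: DF=(79011/80000 − 7/400·(0.995200+0.979700+0.977500+0.944300+0.920500))/(1+7/400) = 4439/5000 ≈ 0.887800
step 7 [7y] swap r/1=623/32902: DF=(1 − 623/32902·(0.995200+0.979700+0.977500+0.944300+0.920500+0.887800))/(1+623/32902) = 4377/5000 ≈ 0.875400

1 1 622/625
2 2 9797/10000
3 3 391/400
4 4 9443/10000
5 5 1841/2000
6 6 4439/5000
7 7 4377/5000
DF(5y) is solved at step 5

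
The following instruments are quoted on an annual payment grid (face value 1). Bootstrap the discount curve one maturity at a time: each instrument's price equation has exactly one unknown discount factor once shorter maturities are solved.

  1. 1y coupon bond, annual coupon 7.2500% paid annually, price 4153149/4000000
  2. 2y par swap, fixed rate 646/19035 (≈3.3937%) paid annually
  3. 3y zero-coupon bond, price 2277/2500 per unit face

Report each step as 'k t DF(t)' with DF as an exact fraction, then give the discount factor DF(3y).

1 1 9681/10000
2 2 4677/5000
3 3 2277/2500
DF(3y) = 2277/2500 ≈ 0.910800

step 1 [1y] bond c/1=29/400: DF=(4153149/4000000 − 29/400·(0))/(1+29/400) = 9681/10000 ≈ 0.968100
step 2 [2y] swap r/1=646/19035: DF=(1 − 646/19035·(0.968100))/(1+646/19035) = 4677/5000 ≈ 0.935400
step 3 [3y] zero: DF = P = 2277/2500 ≈ 0.910800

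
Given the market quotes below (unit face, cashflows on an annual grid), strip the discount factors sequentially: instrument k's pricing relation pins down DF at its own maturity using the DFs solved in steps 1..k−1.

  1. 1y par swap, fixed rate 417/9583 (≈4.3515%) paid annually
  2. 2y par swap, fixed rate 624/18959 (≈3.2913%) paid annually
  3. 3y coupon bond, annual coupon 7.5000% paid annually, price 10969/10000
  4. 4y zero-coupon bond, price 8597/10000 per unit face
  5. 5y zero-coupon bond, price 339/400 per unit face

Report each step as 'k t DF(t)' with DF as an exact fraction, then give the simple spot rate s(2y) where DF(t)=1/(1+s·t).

1 1 9583/10000
2 2 586/625
3 3 8881/10000
4 4 8597/10000
5 5 339/400
s(2y) = (1/(586/625) − 1)/(2) = 39/1172 ≈ 3.3276%

step 1 [1y] swap r/1=417/9583: DF=(1 − 417/9583·(0))/(1+417/9583) = 9583/10000 ≈ 0.958300
step 2 [2y] swap r/1=624/18959: DF=(1 − 624/18959·(0.958300))/(1+624/18959) = 586/625 ≈ 0.937600
step 3 [3y] bond c/1=3/40: DF=(10969/10000 − 3/40·(0.958300+0.937600))/(1+3/40) = 8881/10000 ≈ 0.888100
step 4 [4y] zero: DF = P = 8597/10000 ≈ 0.859700
step 5 [5y] zero: DF = P = 339/400 ≈ 0.847500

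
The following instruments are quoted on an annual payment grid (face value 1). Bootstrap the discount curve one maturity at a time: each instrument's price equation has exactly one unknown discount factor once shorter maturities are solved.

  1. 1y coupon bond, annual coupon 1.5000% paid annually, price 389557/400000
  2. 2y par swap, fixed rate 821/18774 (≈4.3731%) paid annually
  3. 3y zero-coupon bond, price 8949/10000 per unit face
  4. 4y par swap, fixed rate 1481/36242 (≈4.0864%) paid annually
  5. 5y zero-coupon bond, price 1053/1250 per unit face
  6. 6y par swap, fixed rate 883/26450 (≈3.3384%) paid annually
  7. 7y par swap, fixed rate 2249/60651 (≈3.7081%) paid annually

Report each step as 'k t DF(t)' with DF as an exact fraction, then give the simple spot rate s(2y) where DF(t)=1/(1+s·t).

1 1 1919/2000
2 2 9179/10000
3 3 8949/10000
4 4 8519/10000
5 5 1053/1250
6 6 4117/5000
7 7 7751/10000
s(2y) = (1/(9179/10000) − 1)/(2) = 821/18358 ≈ 4.4722%

step 1 [1y] bond c/1=3/200: DF=(389557/400000 − 3/200·(0))/(1+3/200) = 1919/2000 ≈ 0.959500
step 2 [2y] swap r/1=821/18774: DF=(1 − 821/18774·(0.959500))/(1+821/18774) = 9179/10000 ≈ 0.917900
step 3 [3y] zero: DF = P = 8949/10000 ≈ 0.894900
step 4 [4y] swap r/1=1481/36242: DF=(1 − 1481/36242·(0.959500+0.917900+0.894900))/(1+1481/36242) = 8519/10000 ≈ 0.851900
step 5 [5y] zero: DF = P = 1053/1250 ≈ 0.842400
step 6 [6y] swap r/1=883/26450: DF=(1 − 883/26450·(0.959500+0.917900+0.894900+0.851900+0.842400))/(1+883/26450) = 4117/5000 ≈ 0.823400
step 7 [7y] swap r/1=2249/60651: DF=(1 − 2249/60651·(0.959500+0.917900+0.894900+0.851900+0.842400+0.823400))/(1+2249/60651) = 7751/10000 ≈ 0.775100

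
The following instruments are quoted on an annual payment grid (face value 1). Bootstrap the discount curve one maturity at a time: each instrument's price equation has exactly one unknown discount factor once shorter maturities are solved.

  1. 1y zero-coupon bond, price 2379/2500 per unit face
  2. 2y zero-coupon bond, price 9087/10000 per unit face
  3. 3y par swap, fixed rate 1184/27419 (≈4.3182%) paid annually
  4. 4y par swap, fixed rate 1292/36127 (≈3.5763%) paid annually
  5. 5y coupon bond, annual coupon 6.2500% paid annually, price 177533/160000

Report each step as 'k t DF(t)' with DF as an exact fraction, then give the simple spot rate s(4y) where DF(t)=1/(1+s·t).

1 1 2379/2500
2 2 9087/10000
3 3 551/625
4 4 2177/2500
5 5 4159/5000
s(4y) = (1/(2177/2500) − 1)/(4) = 323/8708 ≈ 3.7092%

step 1 [1y] zero: DF = P = 2379/2500 ≈ 0.951600
step 2 [2y] zero: DF = P = 9087/10000 ≈ 0.908700
step 3 [3y] swap r/1=1184/27419: DF=(1 − 1184/27419·(0.951600+0.908700))/(1+1184/27419) = 551/625 ≈ 0.881600
step 4 [4y] swap r/1=1292/36127: DF=(1 − 1292/36127·(0.951600+0.908700+0.881600))/(1+1292/36127) = 2177/2500 ≈ 0.870800
step 5 [5y] bond c/1=1/16: DF=(177533/160000 − 1/16·(0.951600+0.908700+0.881600+0.870800))/(1+1/16) = 4159/5000 ≈ 0.831800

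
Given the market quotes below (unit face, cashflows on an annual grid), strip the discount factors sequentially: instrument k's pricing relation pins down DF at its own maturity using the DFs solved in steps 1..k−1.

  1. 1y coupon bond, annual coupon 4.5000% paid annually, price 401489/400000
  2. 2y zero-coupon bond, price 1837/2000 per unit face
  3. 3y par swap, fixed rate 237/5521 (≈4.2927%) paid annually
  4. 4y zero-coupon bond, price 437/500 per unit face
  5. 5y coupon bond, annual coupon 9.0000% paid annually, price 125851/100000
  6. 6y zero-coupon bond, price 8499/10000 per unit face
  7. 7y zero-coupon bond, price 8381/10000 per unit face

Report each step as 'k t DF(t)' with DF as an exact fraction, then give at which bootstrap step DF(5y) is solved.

step 1 [1y] bond c/1=9/200: DF=(401489/400000 − 9/200·(0))/(1+9/200) = 1921/2000 ≈ 0.960500
step 2 [2y] zero: DF = P = 1837/2000 ≈ 0.918500
step 3 [3y] swap r/1=237/5521: DF=(1 − 237/5521·(0.960500+0.918500))/(1+237/5521) = 1763/2000 ≈ 0.881500
step 4 [4y] zero: DF = P = 437/500 ≈ 0.874000
step 5 [5y] bond c/1=9/100: DF=(125851/100000 − 9/100·(0.960500+0.918500+0.881500+0.874000))/(1+9/100) = 1709/2000 ≈ 0.854500
step 6 [6y] zero: DF = P = 8499/10000 ≈ 0.849900
step 7 [7y] zero: DF = P = 8381/10000 ≈ 0.838100

1 1 1921/2000
2 2 1837/2000
3 3 1763/2000
4 4 437/500
5 5 1709/2000
6 6 8499/10000
7 7 8381/10000
DF(5y) is solved at step 5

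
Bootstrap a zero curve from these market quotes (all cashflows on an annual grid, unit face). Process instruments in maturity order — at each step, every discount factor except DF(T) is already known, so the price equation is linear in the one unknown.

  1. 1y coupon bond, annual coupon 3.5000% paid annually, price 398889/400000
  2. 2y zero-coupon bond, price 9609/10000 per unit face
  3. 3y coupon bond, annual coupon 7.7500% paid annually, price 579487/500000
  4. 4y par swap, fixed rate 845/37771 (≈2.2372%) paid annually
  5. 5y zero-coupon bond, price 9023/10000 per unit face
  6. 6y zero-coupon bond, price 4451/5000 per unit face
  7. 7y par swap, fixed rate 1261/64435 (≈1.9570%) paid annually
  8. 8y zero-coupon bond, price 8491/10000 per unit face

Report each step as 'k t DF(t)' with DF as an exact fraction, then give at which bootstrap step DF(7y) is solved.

1 1 1927/2000
2 2 9609/10000
3 3 2343/2500
4 4 1831/2000
5 5 9023/10000
6 6 4451/5000
7 7 8739/10000
8 8 8491/10000
DF(7y) is solved at step 7

step 1 [1y] bond c/1=7/200: DF=(398889/400000 − 7/200·(0))/(1+7/200) = 1927/2000 ≈ 0.963500
step 2 [2y] zero: DF = P = 9609/10000 ≈ 0.960900
step 3 [3y] bond c/1=31/400: DF=(579487/500000 − 31/400·(0.963500+0.960900))/(1+31/400) = 2343/2500 ≈ 0.937200
step 4 [4y] swap r/1=845/37771: DF=(1 − 845/37771·(0.963500+0.960900+0.937200))/(1+845/37771) = 1831/2000 ≈ 0.915500
step 5 [5y] zero: DF = P = 9023/10000 ≈ 0.902300
step 6 [6y] zero: DF = P = 4451/5000 ≈ 0.890200
step 7 [7y] swap r/1=1261/64435: DF=(1 − 1261/64435·(0.963500+0.960900+0.937200+0.915500+0.902300+0.890200))/(1+1261/64435) = 8739/10000 ≈ 0.873900
step 8 [8y] zero: DF = P = 8491/10000 ≈ 0.849100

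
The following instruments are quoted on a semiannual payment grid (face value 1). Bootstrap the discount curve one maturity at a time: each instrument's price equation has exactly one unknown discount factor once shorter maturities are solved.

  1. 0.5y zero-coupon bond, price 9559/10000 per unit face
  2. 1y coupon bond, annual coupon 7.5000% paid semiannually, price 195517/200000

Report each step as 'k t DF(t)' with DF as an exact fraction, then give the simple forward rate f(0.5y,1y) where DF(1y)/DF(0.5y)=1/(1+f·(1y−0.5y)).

step 1 [0.5y] zero: DF = P = 9559/10000 ≈ 0.955900
step 2 [1y] bond c/2=3/80: DF=(195517/200000 − 3/80·(0.955900))/(1+3/80) = 9077/10000 ≈ 0.907700

1 1/2 9559/10000
2 1 9077/10000
f(0.5y,1y) = ((9559/10000)/(9077/10000) − 1)/(1/2) = 964/9077 ≈ 10.6202%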